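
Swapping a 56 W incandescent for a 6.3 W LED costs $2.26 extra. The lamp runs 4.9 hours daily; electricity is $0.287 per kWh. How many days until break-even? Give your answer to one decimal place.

Power saved = 56 − 6.3 = 49.7 W
Daily energy saved = 49.7 W × 4.9 h = 243.5 Wh = 0.24353 kWh
Daily savings = 0.24353 × $0.287 = $0.0699
Payback = $2.26 / $0.0699 per day = 32.34 days

32.3 days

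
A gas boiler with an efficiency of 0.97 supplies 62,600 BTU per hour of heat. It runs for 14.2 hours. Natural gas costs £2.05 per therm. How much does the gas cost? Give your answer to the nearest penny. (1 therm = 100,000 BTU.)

£18.79

Heat delivered = 62,600 BTU/h × 14.2 h = 888,920 BTU
Gas input = 888,920 / 0.97 = 916,412 BTU
= 916,412 / 100,000 = 9.164 therm
Cost = 9.164 × £2.05/therm = £18.79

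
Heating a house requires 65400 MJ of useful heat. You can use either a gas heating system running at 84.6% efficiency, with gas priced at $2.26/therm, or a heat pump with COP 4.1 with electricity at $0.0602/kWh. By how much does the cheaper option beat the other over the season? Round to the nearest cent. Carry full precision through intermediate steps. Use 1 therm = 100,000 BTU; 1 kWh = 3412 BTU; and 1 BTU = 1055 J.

Heat load = 65400 MJ = 65,400,000,000 J / 1055 = 61,990,521 BTU
Gas: input = 61,990,521 / 0.846 = 73,274,848 BTU = 732.7 therm → 732.7 × $2.26 = $1,656.01
Heat pump: 61,990,521 BTU / 3412 = 18,170 kWh heat; / 4.1 = 4,431 kWh in → × $0.0602 = $266.77
Difference = |$1,656.01 − $266.77| = $1,389.25

$1389.25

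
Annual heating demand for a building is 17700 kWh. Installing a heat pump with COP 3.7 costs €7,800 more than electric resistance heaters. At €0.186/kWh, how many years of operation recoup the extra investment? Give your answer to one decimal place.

Resistance: 17700 kWh × €0.186 = €3,292.20/yr
Heat pump: 17700 / 3.7 = 4784 kWh in → × €0.186 = €889.78/yr
Annual savings = €2,402.42
Payback = €7,800 / €2,402.42 = 3.25 years

3.2 years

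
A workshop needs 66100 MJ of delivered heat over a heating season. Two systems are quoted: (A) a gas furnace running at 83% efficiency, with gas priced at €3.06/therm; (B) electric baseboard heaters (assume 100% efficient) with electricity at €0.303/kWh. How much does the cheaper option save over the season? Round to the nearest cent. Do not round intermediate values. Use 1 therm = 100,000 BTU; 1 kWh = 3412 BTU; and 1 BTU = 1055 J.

Heat load = 66100 MJ = 66,100,000,000 J / 1055 = 62,654,028 BTU
Gas: input = 62,654,028 / 0.830 = 75,486,781 BTU = 754.9 therm → 754.9 × €3.06 = €2,309.90
Electric: 62,654,028 BTU / 3412 = 18,360 kWh → × €0.303 = €5,563.94
Difference = |€2,309.90 − €5,563.94| = €3,254.05

€3254.05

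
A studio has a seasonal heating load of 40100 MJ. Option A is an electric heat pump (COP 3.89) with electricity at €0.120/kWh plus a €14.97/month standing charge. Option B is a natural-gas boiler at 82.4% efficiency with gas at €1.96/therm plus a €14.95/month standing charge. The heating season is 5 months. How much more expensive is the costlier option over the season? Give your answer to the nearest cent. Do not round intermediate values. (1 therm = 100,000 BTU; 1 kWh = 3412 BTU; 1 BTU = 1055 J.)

€560.36

Heat load = 40100 MJ = 40,100,000,000 J / 1055 = 38,009,479 BTU
Gas: input = 38,009,479 / 0.824 = 46,128,008 BTU = 461.3 therm → 461.3 × €1.96 = €904.11; + 5 × €14.95 standing = €978.86
Heat pump: 38,009,479 BTU / 3412 = 11,140 kWh heat; / 3.89 = 2,864 kWh in → × €0.120 = €343.65; + 5 × €14.97 standing = €418.50
Difference = |€978.86 − €418.50| = €560.36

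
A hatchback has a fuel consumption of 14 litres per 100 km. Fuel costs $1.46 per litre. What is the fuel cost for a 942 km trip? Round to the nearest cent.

$192.54

Fuel = 14 L/100 km × 942 km / 100 = 131.9 L
Cost = 131.9 L × $1.46/L = $192.54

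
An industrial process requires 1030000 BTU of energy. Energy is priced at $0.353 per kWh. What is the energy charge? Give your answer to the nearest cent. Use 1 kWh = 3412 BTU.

$106.56

1030000 BTU × (0.00029308 kWh/BTU) = 301.9 kWh
Cost = 301.9 kWh × $0.353/kWh = $106.56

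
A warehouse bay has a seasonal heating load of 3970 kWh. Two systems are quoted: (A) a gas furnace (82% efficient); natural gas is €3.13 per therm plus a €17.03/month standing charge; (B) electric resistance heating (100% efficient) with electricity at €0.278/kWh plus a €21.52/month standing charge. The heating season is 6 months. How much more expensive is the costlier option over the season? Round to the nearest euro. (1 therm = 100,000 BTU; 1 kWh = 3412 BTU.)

€614

Heat load = 3970 kWh × 3412 = 13,545,640 BTU
Gas: input = 13,545,640 / 0.82 = 16,519,073 BTU = 165.2 therm → 165.2 × €3.13 = €517.05; + 6 × €17.03 standing = €619.23
Electric: 13,545,640 BTU / 3412 = 3,970 kWh → × €0.278 = €1,103.66; + 6 × €21.52 standing = €1,232.78
Difference = |€619.23 − €1,232.78| = €613.55 ≈ €614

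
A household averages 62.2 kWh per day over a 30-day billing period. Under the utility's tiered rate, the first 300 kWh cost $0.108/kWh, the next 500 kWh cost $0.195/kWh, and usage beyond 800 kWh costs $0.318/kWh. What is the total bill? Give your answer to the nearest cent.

Usage = 62.2 kWh/day × 30 days = 1866 kWh
First 300 kWh × $0.108 = $32.40
Next 500 kWh × $0.195 = $97.50
Remaining 1066 kWh × $0.318 = $338.99
Total = $468.89

$468.89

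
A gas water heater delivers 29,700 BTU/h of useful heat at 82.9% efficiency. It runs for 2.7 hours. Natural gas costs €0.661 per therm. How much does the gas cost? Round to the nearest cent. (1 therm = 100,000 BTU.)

Heat delivered = 29,700 BTU/h × 2.7 h = 80,190 BTU
Gas input = 80,190 / 0.829 = 96,731 BTU
= 96,731 / 100,000 = 0.9673 therm
Cost = 0.9673 × €0.661/therm = €0.64

€0.64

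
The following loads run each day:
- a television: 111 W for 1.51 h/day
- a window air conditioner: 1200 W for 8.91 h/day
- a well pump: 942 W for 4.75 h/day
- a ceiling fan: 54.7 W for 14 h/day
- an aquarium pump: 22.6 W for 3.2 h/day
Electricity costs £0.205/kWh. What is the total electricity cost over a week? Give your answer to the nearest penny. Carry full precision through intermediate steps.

£23.21

television: 111 W × 1.51 h × 7 d = 1,173 Wh = 1.173 kWh
window air conditioner: 1200 W × 8.91 h × 7 d = 74,844 Wh = 74.84 kWh
well pump: 942 W × 4.75 h × 7 d = 31,322 Wh = 31.32 kWh
ceiling fan: 54.7 W × 14 h × 7 d = 5,361 Wh = 5.361 kWh
aquarium pump: 22.6 W × 3.2 h × 7 d = 506 Wh = 0.5062 kWh
Total energy = 1.173 + 74.84 + 31.32 + 5.361 + 0.5062 = 113.2 kWh
Cost = 113.2 kWh × £0.205 = £23.21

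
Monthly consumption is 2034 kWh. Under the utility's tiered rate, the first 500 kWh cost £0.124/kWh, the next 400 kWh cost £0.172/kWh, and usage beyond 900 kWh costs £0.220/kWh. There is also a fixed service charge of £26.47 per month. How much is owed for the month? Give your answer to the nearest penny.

First 500 kWh × £0.124 = £62.00
Next 400 kWh × £0.172 = £68.80
Remaining 1134 kWh × £0.220 = £249.48
Energy charge = £380.28; + service £26.47 = £406.75

£406.75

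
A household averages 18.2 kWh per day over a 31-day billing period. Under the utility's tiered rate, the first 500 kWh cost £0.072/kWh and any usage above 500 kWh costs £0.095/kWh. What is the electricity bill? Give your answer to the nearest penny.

£42.10

Usage = 18.2 kWh/day × 31 days = 564.2 kWh
First 500 kWh × £0.072 = £36.00
Remaining 64.2 kWh × £0.095 = £6.10
Total = £42.10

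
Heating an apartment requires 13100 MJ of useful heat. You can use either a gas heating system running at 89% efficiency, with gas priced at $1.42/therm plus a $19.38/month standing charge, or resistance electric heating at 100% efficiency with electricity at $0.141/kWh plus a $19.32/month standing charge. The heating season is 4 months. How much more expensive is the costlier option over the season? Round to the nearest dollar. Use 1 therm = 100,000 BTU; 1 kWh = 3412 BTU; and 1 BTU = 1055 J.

Heat load = 13100 MJ = 13,100,000,000 J / 1055 = 12,417,062 BTU
Gas: input = 12,417,062 / 0.89 = 13,951,755 BTU = 139.5 therm → 139.5 × $1.42 = $198.11; + 4 × $19.38 standing = $275.63
Electric: 12,417,062 BTU / 3412 = 3,639 kWh → × $0.141 = $513.13; + 4 × $19.32 standing = $590.41
Difference = |$275.63 − $590.41| = $314.78 ≈ $315

$315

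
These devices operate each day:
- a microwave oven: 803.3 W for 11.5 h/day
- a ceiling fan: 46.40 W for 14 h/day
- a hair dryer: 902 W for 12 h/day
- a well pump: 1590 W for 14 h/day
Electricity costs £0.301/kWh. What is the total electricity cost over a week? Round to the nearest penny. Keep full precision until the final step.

microwave oven: 803.3 W × 11.5 h × 7 d = 64,666 Wh = 64.67 kWh
ceiling fan: 46.40 W × 14 h × 7 d = 4,547 Wh = 4.547 kWh
hair dryer: 902 W × 12 h × 7 d = 75,768 Wh = 75.77 kWh
well pump: 1590 W × 14 h × 7 d = 155,820 Wh = 155.8 kWh
Total energy = 64.67 + 4.547 + 75.77 + 155.8 = 300.8 kWh
Cost = 300.8 kWh × £0.301 = £90.54

£90.54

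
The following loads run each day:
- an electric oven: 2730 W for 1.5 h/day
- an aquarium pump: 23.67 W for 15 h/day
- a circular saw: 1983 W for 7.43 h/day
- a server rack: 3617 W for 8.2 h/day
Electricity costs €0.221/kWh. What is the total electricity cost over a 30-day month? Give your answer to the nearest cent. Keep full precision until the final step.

electric oven: 2730 W × 1.5 h × 30 d = 122,850 Wh = 122.8 kWh
aquarium pump: 23.67 W × 15 h × 30 d = 10,652 Wh = 10.65 kWh
circular saw: 1983 W × 7.43 h × 30 d = 442,011 Wh = 442 kWh
server rack: 3617 W × 8.2 h × 30 d = 889,782 Wh = 889.8 kWh
Total energy = 122.8 + 10.65 + 442 + 889.8 = 1,465 kWh
Cost = 1,465 kWh × €0.221 = €323.83

€323.83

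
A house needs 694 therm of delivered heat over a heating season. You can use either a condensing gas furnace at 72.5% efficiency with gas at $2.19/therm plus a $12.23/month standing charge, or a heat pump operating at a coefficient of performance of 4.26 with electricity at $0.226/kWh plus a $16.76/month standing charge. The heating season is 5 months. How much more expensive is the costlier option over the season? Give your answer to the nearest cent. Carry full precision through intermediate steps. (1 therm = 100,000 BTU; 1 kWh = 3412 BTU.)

Heat load = 694 therm × 100,000 = 69,400,000 BTU
Gas: input = 69,400,000 / 0.725 = 95,724,138 BTU = 957.2 therm → 957.2 × $2.19 = $2,096.36; + 5 × $12.23 standing = $2,157.51
Heat pump: 69,400,000 BTU / 3412 = 20,340 kWh heat; / 4.26 = 4,775 kWh in → × $0.226 = $1,079.07; + 5 × $16.76 standing = $1,162.87
Difference = |$2,157.51 − $1,162.87| = $994.64

$994.64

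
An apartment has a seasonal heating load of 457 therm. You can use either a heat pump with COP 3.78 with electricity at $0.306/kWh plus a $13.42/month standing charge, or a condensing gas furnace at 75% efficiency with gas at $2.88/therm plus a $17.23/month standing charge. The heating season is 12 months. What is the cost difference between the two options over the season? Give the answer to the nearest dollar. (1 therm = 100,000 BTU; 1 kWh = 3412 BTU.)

$716

Heat load = 457 therm × 100,000 = 45,700,000 BTU
Gas: input = 45,700,000 / 0.75 = 60,933,333 BTU = 609.3 therm → 609.3 × $2.88 = $1,754.88; + 12 × $17.23 standing = $1,961.64
Heat pump: 45,700,000 BTU / 3412 = 13,390 kWh heat; / 3.78 = 3,543 kWh in → × $0.306 = $1,084.27; + 12 × $13.42 standing = $1,245.31
Difference = |$1,961.64 − $1,245.31| = $716.33 ≈ $716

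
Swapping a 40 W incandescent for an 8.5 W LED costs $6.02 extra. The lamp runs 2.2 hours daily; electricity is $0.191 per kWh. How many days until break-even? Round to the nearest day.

455 days

Power saved = 40 − 8.5 = 31.5 W
Daily energy saved = 31.5 W × 2.2 h = 69.3 Wh = 0.0693 kWh
Daily savings = 0.0693 × $0.191 = $0.0132
Payback = $6.02 / $0.0132 per day = 454.8 days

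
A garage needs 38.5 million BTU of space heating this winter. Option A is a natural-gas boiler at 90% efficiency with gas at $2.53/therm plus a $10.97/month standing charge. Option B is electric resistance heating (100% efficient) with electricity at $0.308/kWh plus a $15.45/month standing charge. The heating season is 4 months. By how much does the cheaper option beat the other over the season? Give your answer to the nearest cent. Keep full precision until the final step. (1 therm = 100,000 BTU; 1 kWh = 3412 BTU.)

$2411.02

Heat load = 38.5 × 10⁶ BTU = 38,500,000 BTU
Gas: input = 38,500,000 / 0.90 = 42,777,778 BTU = 427.8 therm → 427.8 × $2.53 = $1,082.28; + 4 × $10.97 standing = $1,126.16
Electric: 38,500,000 BTU / 3412 = 11,280 kWh → × $0.308 = $3,475.38; + 4 × $15.45 standing = $3,537.18
Difference = |$1,126.16 − $3,537.18| = $2,411.02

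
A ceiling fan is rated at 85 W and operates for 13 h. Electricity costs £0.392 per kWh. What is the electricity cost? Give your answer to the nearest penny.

£0.43

Energy = 85 W × 13 h = 1,105 Wh = 1.105 kWh
Cost = 1.105 kWh × £0.392/kWh = £0.43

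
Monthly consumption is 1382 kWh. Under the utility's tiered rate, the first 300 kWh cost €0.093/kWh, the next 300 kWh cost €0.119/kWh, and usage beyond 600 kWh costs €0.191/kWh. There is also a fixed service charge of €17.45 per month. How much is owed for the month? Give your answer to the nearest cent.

First 300 kWh × €0.093 = €27.90
Next 300 kWh × €0.119 = €35.70
Remaining 782 kWh × €0.191 = €149.36
Energy charge = €212.96; + service €17.45 = €230.41

€230.41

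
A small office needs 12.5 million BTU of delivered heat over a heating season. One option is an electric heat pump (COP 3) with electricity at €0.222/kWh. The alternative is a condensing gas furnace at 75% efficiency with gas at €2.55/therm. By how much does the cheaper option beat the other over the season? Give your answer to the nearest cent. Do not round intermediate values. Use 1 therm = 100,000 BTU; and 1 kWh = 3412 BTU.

Heat load = 12.5 × 10⁶ BTU = 12,500,000 BTU
Gas: input = 12,500,000 / 0.750 = 16,666,667 BTU = 166.7 therm → 166.7 × €2.55 = €425.00
Heat pump: 12,500,000 BTU / 3412 = 3,664 kWh heat; / 3 = 1,221 kWh in → × €0.222 = €271.10
Difference = |€425.00 − €271.10| = €153.90

€153.90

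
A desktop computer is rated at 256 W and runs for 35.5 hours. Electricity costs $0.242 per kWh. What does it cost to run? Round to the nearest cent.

Energy = 256 W × 35.5 h = 9,088 Wh = 9.088 kWh
Cost = 9.088 kWh × $0.242/kWh = $2.20

$2.20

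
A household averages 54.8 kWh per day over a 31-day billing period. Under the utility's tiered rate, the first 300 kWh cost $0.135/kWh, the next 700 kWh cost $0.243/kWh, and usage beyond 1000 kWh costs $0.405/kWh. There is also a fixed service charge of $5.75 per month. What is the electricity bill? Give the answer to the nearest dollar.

Usage = 54.8 kWh/day × 31 days = 1698.8 kWh
First 300 kWh × $0.135 = $40.50
Next 700 kWh × $0.243 = $170.10
Remaining 698.8 kWh × $0.405 = $283.01
Energy charge = $493.61; + service $5.75 = $499.36 ≈ $499

$499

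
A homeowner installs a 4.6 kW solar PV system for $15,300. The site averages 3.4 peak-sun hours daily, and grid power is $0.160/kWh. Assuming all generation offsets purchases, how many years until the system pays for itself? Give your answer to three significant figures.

16.8 years

Daily generation = 4.6 kW × 3.4 h = 15.64 kWh
Annual generation = 15.64 × 365 = 5708.6 kWh
Annual savings = 5708.6 × $0.160 = $913.38
Payback = $15,300 / $913.38 = 16.8 years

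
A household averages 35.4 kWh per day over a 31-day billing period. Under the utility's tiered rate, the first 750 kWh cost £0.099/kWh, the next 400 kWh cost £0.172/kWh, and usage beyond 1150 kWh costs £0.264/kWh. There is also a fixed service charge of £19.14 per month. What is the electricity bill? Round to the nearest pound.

£153

Usage = 35.4 kWh/day × 31 days = 1097.4 kWh
First 750 kWh × £0.099 = £74.25
Next 347.4 kWh × £0.172 = £59.75
Remaining tier: 0 kWh (not reached)
Energy charge = £134.00; + service £19.14 = £153.14 ≈ £153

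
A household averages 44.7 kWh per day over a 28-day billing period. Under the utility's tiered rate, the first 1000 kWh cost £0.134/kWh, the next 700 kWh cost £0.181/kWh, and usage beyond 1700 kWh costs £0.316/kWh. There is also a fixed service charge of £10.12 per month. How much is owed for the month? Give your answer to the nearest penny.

£189.66

Usage = 44.7 kWh/day × 28 days = 1251.6 kWh
First 1000 kWh × £0.134 = £134.00
Next 251.6 kWh × £0.181 = £45.54
Remaining tier: 0 kWh (not reached)
Energy charge = £179.54; + service £10.12 = £189.66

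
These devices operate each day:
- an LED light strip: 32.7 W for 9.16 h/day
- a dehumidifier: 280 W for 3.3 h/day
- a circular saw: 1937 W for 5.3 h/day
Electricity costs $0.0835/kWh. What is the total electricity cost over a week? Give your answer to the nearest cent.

LED light strip: 32.7 W × 9.16 h × 7 d = 2,097 Wh = 2.097 kWh
dehumidifier: 280 W × 3.3 h × 7 d = 6,468 Wh = 6.468 kWh
circular saw: 1937 W × 5.3 h × 7 d = 71,863 Wh = 71.86 kWh
Total energy = 2.097 + 6.468 + 71.86 = 80.43 kWh
Cost = 80.43 kWh × $0.0835 = $6.72

$6.72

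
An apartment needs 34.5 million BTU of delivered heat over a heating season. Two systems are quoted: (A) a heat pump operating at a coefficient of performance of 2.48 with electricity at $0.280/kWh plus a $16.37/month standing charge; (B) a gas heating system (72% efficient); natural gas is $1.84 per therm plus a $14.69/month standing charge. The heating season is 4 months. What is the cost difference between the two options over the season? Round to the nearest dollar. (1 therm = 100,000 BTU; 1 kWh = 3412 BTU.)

Heat load = 34.5 × 10⁶ BTU = 34,500,000 BTU
Gas: input = 34,500,000 / 0.72 = 47,916,667 BTU = 479.2 therm → 479.2 × $1.84 = $881.67; + 4 × $14.69 standing = $940.43
Heat pump: 34,500,000 BTU / 3412 = 10,110 kWh heat; / 2.48 = 4,077 kWh in → × $0.280 = $1,141.61; + 4 × $16.37 standing = $1,207.09
Difference = |$940.43 − $1,207.09| = $266.66 ≈ $267

$267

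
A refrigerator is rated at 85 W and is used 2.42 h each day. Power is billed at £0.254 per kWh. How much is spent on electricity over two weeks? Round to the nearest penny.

Energy = 85 W × 2.42 h/day × 14 days = 2,880 Wh = 2.88 kWh
Cost = 2.88 kWh × £0.254/kWh = £0.73

£0.73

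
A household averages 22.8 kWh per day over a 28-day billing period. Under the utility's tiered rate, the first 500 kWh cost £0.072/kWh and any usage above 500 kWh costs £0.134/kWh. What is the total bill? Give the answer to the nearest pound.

Usage = 22.8 kWh/day × 28 days = 638.4 kWh
First 500 kWh × £0.072 = £36.00
Remaining 138.4 kWh × £0.134 = £18.55
Total = £54.55 ≈ £55

£55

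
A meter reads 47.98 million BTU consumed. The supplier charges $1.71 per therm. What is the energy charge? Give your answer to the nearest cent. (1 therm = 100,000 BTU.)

47.98 million BTU × (10 therm/million BTU) = 479.8 therm
Cost = 479.8 therm × $1.71/therm = $820.46

$820.46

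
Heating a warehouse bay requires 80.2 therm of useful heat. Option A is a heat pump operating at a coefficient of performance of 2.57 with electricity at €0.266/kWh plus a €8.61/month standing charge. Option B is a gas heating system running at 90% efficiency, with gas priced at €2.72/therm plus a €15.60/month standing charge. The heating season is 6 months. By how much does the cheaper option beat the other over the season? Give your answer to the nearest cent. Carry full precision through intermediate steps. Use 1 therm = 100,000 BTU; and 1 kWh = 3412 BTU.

Heat load = 80.2 therm × 100,000 = 8,020,000 BTU
Gas: input = 8,020,000 / 0.90 = 8,911,111 BTU = 89.11 therm → 89.11 × €2.72 = €242.38; + 6 × €15.60 standing = €335.98
Heat pump: 8,020,000 BTU / 3412 = 2,351 kWh heat; / 2.57 = 914.6 kWh in → × €0.266 = €243.28; + 6 × €8.61 standing = €294.94
Difference = |€335.98 − €294.94| = €41.04

€41.04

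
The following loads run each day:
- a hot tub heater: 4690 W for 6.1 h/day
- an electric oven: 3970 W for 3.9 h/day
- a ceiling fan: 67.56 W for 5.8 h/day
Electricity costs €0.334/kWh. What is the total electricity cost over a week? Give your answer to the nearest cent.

€104.00

hot tub heater: 4690 W × 6.1 h × 7 d = 200,263 Wh = 200.3 kWh
electric oven: 3970 W × 3.9 h × 7 d = 108,381 Wh = 108.4 kWh
ceiling fan: 67.56 W × 5.8 h × 7 d = 2,743 Wh = 2.743 kWh
Total energy = 200.3 + 108.4 + 2.743 = 311.4 kWh
Cost = 311.4 kWh × €0.334 = €104.00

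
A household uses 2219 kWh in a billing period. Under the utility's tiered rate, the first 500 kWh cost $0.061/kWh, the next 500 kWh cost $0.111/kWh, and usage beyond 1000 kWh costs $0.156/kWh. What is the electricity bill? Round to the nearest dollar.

$276

First 500 kWh × $0.061 = $30.50
Next 500 kWh × $0.111 = $55.50
Remaining 1219 kWh × $0.156 = $190.16
Total = $276.16 ≈ $276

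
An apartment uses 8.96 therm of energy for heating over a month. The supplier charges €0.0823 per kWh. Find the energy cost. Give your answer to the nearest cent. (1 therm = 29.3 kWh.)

8.96 therm × (29.3 kWh/therm) = 262.5 kWh
Cost = 262.5 kWh × €0.0823/kWh = €21.61

€21.61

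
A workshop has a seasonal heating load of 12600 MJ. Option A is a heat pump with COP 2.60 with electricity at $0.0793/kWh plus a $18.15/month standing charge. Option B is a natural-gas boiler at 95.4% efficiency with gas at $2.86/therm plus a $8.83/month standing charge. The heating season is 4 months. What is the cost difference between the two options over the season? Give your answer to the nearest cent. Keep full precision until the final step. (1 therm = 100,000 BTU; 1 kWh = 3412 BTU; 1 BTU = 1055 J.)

$214.00

Heat load = 12600 MJ = 12,600,000,000 J / 1055 = 11,943,128 BTU
Gas: input = 11,943,128 / 0.954 = 12,519,002 BTU = 125.2 therm → 125.2 × $2.86 = $358.04; + 4 × $8.83 standing = $393.36
Heat pump: 11,943,128 BTU / 3412 = 3,500 kWh heat; / 2.60 = 1,346 kWh in → × $0.0793 = $106.76; + 4 × $18.15 standing = $179.36
Difference = |$393.36 − $179.36| = $214.00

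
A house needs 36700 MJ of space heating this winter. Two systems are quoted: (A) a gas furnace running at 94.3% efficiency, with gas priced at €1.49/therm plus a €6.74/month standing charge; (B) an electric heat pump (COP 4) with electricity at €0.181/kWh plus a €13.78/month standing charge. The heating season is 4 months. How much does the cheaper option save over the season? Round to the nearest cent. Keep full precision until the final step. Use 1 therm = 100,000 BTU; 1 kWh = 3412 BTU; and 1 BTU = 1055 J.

€60.15

Heat load = 36700 MJ = 36,700,000,000 J / 1055 = 34,786,730 BTU
Gas: input = 34,786,730 / 0.943 = 36,889,427 BTU = 368.9 therm → 368.9 × €1.49 = €549.65; + 4 × €6.74 standing = €576.61
Heat pump: 34,786,730 BTU / 3412 = 10,200 kWh heat; / 4 = 2,549 kWh in → × €0.181 = €461.34; + 4 × €13.78 standing = €516.46
Difference = |€576.61 − €516.46| = €60.15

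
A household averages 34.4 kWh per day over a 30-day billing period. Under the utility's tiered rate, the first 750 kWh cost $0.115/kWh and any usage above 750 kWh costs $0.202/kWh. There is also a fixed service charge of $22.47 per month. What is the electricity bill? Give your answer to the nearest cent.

Usage = 34.4 kWh/day × 30 days = 1032 kWh
First 750 kWh × $0.115 = $86.25
Remaining 282 kWh × $0.202 = $56.96
Energy charge = $143.21; + service $22.47 = $165.68

$165.68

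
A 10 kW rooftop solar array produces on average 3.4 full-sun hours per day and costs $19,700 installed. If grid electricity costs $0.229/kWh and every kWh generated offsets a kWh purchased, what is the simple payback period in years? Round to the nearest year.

7 years

Daily generation = 10 kW × 3.4 h = 34 kWh
Annual generation = 34 × 365 = 12410 kWh
Annual savings = 12410 × $0.229 = $2,841.89
Payback = $19,700 / $2,841.89 = 6.93 years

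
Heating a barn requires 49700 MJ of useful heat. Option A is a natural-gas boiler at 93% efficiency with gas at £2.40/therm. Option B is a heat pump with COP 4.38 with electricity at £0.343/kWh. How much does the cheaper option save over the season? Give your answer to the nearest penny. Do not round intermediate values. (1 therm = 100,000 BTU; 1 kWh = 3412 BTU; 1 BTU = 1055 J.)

Heat load = 49700 MJ = 49,700,000,000 J / 1055 = 47,109,005 BTU
Gas: input = 47,109,005 / 0.93 = 50,654,844 BTU = 506.5 therm → 506.5 × £2.40 = £1,215.72
Heat pump: 47,109,005 BTU / 3412 = 13,810 kWh heat; / 4.38 = 3,152 kWh in → × £0.343 = £1,081.22
Difference = |£1,215.72 − £1,081.22| = £134.49

£134.49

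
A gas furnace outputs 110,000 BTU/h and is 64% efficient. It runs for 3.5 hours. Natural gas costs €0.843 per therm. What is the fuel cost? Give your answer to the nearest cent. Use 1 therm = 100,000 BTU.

Heat delivered = 110,000 BTU/h × 3.5 h = 385,000 BTU
Gas input = 385,000 / 0.64 = 601,562 BTU
= 601,562 / 100,000 = 6.016 therm
Cost = 6.016 × €0.843/therm = €5.07

€5.07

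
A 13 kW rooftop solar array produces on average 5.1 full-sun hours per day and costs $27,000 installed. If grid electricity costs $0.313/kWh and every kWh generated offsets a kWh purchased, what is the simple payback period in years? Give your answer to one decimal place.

Daily generation = 13 kW × 5.1 h = 66.3 kWh
Annual generation = 66.3 × 365 = 24200 kWh
Annual savings = 24200 × $0.313 = $7,574.44
Payback = $27,000 / $7,574.44 = 3.56 years

3.6 years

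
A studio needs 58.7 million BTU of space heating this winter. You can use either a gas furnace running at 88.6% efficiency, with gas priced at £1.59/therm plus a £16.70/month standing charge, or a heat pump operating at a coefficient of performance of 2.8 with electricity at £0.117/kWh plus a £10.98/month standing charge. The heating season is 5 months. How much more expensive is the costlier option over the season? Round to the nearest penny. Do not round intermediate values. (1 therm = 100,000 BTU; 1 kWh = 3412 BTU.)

Heat load = 58.7 × 10⁶ BTU = 58,700,000 BTU
Gas: input = 58,700,000 / 0.886 = 66,252,822 BTU = 662.5 therm → 662.5 × £1.59 = £1,053.42; + 5 × £16.70 standing = £1,136.92
Heat pump: 58,700,000 BTU / 3412 = 17,200 kWh heat; / 2.8 = 6,144 kWh in → × £0.117 = £718.88; + 5 × £10.98 standing = £773.78
Difference = |£1,136.92 − £773.78| = £363.14

£363.14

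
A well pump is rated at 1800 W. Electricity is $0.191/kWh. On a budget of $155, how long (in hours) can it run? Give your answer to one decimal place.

450.8 h

Energy budget = $155 / $0.191 per kWh = 811.5 kWh = 811,518 Wh
Runtime = 811,518 Wh / 1800 W = 450.8 h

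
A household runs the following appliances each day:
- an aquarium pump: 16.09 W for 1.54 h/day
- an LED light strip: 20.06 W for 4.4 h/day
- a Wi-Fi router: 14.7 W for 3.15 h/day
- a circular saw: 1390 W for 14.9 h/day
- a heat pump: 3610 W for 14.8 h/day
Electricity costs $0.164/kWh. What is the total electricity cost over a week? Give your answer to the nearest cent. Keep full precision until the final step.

aquarium pump: 16.09 W × 1.54 h × 7 d = 173 Wh = 0.1735 kWh
LED light strip: 20.06 W × 4.4 h × 7 d = 618 Wh = 0.6178 kWh
Wi-Fi router: 14.7 W × 3.15 h × 7 d = 324 Wh = 0.3241 kWh
circular saw: 1390 W × 14.9 h × 7 d = 144,977 Wh = 145 kWh
heat pump: 3610 W × 14.8 h × 7 d = 373,996 Wh = 374 kWh
Total energy = 0.1735 + 0.6178 + 0.3241 + 145 + 374 = 520.1 kWh
Cost = 520.1 kWh × $0.164 = $85.29

$85.29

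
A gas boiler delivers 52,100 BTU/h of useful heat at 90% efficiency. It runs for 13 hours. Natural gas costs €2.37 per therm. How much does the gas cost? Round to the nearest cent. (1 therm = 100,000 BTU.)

€17.84

Heat delivered = 52,100 BTU/h × 13 h = 677,300 BTU
Gas input = 677,300 / 0.90 = 752,556 BTU
= 752,556 / 100,000 = 7.526 therm
Cost = 7.526 × €2.37/therm = €17.84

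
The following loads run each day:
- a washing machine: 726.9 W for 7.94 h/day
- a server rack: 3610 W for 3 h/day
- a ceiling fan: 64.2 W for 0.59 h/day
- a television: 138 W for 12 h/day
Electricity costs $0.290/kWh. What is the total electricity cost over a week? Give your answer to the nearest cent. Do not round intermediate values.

$37.14

washing machine: 726.9 W × 7.94 h × 7 d = 40,401 Wh = 40.4 kWh
server rack: 3610 W × 3 h × 7 d = 75,810 Wh = 75.81 kWh
ceiling fan: 64.2 W × 0.59 h × 7 d = 265 Wh = 0.2651 kWh
television: 138 W × 12 h × 7 d = 11,592 Wh = 11.59 kWh
Total energy = 40.4 + 75.81 + 0.2651 + 11.59 = 128.1 kWh
Cost = 128.1 kWh × $0.290 = $37.14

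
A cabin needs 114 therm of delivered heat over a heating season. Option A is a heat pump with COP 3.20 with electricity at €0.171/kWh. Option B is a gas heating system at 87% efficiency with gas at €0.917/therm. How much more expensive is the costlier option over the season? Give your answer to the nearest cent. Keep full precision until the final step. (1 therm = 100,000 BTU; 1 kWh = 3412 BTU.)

€58.38

Heat load = 114 therm × 100,000 = 11,400,000 BTU
Gas: input = 11,400,000 / 0.870 = 13,103,448 BTU = 131 therm → 131 × €0.917 = €120.16
Heat pump: 11,400,000 BTU / 3412 = 3,341 kWh heat; / 3.20 = 1,044 kWh in → × €0.171 = €178.54
Difference = |€120.16 − €178.54| = €58.38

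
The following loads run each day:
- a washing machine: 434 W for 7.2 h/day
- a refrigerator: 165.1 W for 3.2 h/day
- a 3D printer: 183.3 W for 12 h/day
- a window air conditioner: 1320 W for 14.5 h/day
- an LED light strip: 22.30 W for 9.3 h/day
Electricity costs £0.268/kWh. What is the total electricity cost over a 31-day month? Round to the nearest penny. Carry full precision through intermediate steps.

washing machine: 434 W × 7.2 h × 31 d = 96,869 Wh = 96.87 kWh
refrigerator: 165.1 W × 3.2 h × 31 d = 16,378 Wh = 16.38 kWh
3D printer: 183.3 W × 12 h × 31 d = 68,188 Wh = 68.19 kWh
window air conditioner: 1320 W × 14.5 h × 31 d = 593,340 Wh = 593.3 kWh
LED light strip: 22.30 W × 9.3 h × 31 d = 6,429 Wh = 6.429 kWh
Total energy = 96.87 + 16.38 + 68.19 + 593.3 + 6.429 = 781.2 kWh
Cost = 781.2 kWh × £0.268 = £209.36

£209.36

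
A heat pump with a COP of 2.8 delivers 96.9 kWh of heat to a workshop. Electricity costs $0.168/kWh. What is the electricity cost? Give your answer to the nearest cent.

Electrical input = 96.9 kWh / 2.8 = 34.61 kWh
Cost = 34.61 × $0.168/kWh = $5.81

$5.81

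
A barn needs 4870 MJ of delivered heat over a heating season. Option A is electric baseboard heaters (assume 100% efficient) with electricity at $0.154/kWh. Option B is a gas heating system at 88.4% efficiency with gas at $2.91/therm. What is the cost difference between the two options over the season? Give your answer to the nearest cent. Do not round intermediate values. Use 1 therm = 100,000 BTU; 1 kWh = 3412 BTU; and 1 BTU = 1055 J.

$56.39

Heat load = 4870 MJ = 4,870,000,000 J / 1055 = 4,616,114 BTU
Gas: input = 4,616,114 / 0.884 = 5,221,848 BTU = 52.22 therm → 52.22 × $2.91 = $151.96
Electric: 4,616,114 BTU / 3412 = 1,353 kWh → × $0.154 = $208.35
Difference = |$151.96 − $208.35| = $56.39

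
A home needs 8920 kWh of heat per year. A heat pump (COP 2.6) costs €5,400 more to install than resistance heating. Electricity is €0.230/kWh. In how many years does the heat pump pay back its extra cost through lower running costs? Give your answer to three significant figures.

4.28 years

Resistance: 8920 kWh × €0.230 = €2,051.60/yr
Heat pump: 8920 / 2.6 = 3431 kWh in → × €0.230 = €789.08/yr
Annual savings = €1,262.52
Payback = €5,400 / €1,262.52 = 4.28 years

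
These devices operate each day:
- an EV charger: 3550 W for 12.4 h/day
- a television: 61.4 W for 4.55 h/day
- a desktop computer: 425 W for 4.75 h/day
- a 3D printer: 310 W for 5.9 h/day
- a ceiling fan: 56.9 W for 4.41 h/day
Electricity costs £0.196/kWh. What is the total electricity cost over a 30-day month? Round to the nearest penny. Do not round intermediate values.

£284.58

EV charger: 3550 W × 12.4 h × 30 d = 1,320,600 Wh = 1,321 kWh
television: 61.4 W × 4.55 h × 30 d = 8,381 Wh = 8.381 kWh
desktop computer: 425 W × 4.75 h × 30 d = 60,562 Wh = 60.56 kWh
3D printer: 310 W × 5.9 h × 30 d = 54,870 Wh = 54.87 kWh
ceiling fan: 56.9 W × 4.41 h × 30 d = 7,528 Wh = 7.528 kWh
Total energy = 1,321 + 8.381 + 60.56 + 54.87 + 7.528 = 1,452 kWh
Cost = 1,452 kWh × £0.196 = £284.58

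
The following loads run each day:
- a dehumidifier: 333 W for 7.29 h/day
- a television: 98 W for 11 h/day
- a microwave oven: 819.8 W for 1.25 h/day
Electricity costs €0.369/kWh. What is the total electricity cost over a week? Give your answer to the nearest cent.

dehumidifier: 333 W × 7.29 h × 7 d = 16,993 Wh = 16.99 kWh
television: 98 W × 11 h × 7 d = 7,546 Wh = 7.546 kWh
microwave oven: 819.8 W × 1.25 h × 7 d = 7,173 Wh = 7.173 kWh
Total energy = 16.99 + 7.546 + 7.173 = 31.71 kWh
Cost = 31.71 kWh × €0.369 = €11.70

€11.70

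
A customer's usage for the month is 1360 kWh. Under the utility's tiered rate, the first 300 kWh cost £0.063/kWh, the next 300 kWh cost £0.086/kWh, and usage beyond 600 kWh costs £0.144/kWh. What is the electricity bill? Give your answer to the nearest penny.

First 300 kWh × £0.063 = £18.90
Next 300 kWh × £0.086 = £25.80
Remaining 760 kWh × £0.144 = £109.44
Total = £154.14

£154.14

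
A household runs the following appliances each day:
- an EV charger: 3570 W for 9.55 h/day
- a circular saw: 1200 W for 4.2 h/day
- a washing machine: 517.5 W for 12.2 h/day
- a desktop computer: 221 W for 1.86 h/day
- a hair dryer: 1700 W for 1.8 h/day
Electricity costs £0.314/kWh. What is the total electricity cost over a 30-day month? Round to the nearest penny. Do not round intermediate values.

EV charger: 3570 W × 9.55 h × 30 d = 1,022,805 Wh = 1,023 kWh
circular saw: 1200 W × 4.2 h × 30 d = 151,200 Wh = 151.2 kWh
washing machine: 517.5 W × 12.2 h × 30 d = 189,405 Wh = 189.4 kWh
desktop computer: 221 W × 1.86 h × 30 d = 12,332 Wh = 12.33 kWh
hair dryer: 1700 W × 1.8 h × 30 d = 91,800 Wh = 91.8 kWh
Total energy = 1,023 + 151.2 + 189.4 + 12.33 + 91.8 = 1,468 kWh
Cost = 1,468 kWh × £0.314 = £460.81

£460.81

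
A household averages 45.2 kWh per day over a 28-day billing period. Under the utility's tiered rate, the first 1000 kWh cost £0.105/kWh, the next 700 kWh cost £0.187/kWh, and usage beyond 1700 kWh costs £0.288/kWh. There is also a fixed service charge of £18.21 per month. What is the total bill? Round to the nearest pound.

Usage = 45.2 kWh/day × 28 days = 1265.6 kWh
First 1000 kWh × £0.105 = £105.00
Next 265.6 kWh × £0.187 = £49.67
Remaining tier: 0 kWh (not reached)
Energy charge = £154.67; + service £18.21 = £172.88 ≈ £173

£173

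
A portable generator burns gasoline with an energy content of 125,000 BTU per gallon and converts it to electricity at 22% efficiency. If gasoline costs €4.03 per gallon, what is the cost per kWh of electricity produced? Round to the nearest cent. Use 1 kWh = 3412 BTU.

Electrical output per gallon = 125,000 BTU × 0.22 / 3412 BTU/kWh = 8.06 kWh
Cost per kWh = €4.03 / 8.06 kWh = €0.500

€0.50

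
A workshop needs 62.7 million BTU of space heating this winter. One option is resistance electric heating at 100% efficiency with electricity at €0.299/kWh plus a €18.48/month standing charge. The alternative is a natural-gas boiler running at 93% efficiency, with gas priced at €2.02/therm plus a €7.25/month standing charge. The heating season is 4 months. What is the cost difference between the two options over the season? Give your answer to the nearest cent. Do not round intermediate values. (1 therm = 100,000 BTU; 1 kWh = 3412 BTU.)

€4177.57

Heat load = 62.7 × 10⁶ BTU = 62,700,000 BTU
Gas: input = 62,700,000 / 0.93 = 67,419,355 BTU = 674.2 therm → 674.2 × €2.02 = €1,361.87; + 4 × €7.25 standing = €1,390.87
Electric: 62,700,000 BTU / 3412 = 18,380 kWh → × €0.299 = €5,494.52; + 4 × €18.48 standing = €5,568.44
Difference = |€1,390.87 − €5,568.44| = €4,177.57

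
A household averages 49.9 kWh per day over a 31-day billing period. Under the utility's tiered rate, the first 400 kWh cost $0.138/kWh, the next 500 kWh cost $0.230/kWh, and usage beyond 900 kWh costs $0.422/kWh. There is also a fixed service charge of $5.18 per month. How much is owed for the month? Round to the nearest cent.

Usage = 49.9 kWh/day × 31 days = 1546.9 kWh
First 400 kWh × $0.138 = $55.20
Next 500 kWh × $0.230 = $115.00
Remaining 646.9 kWh × $0.422 = $272.99
Energy charge = $443.19; + service $5.18 = $448.37

$448.37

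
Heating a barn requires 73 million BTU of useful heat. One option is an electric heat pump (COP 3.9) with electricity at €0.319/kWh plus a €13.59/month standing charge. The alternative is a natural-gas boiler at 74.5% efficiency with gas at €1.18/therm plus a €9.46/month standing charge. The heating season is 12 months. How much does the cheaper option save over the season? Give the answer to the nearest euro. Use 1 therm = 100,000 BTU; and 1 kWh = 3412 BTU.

Heat load = 73 × 10⁶ BTU = 73,000,000 BTU
Gas: input = 73,000,000 / 0.745 = 97,986,577 BTU = 979.9 therm → 979.9 × €1.18 = €1,156.24; + 12 × €9.46 standing = €1,269.76
Heat pump: 73,000,000 BTU / 3412 = 21,400 kWh heat; / 3.9 = 5,486 kWh in → × €0.319 = €1,750.01; + 12 × €13.59 standing = €1,913.09
Difference = |€1,269.76 − €1,913.09| = €643.33 ≈ €643

€643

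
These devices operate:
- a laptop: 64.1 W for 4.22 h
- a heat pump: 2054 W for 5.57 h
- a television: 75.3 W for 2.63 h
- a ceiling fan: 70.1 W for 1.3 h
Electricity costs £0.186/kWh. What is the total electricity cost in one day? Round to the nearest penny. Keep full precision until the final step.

£2.23

laptop: 64.1 W × 4.22 h = 271 Wh = 0.2705 kWh
heat pump: 2054 W × 5.57 h = 11,441 Wh = 11.44 kWh
television: 75.3 W × 2.63 h = 198 Wh = 0.198 kWh
ceiling fan: 70.1 W × 1.3 h = 91 Wh = 0.09113 kWh
Total energy = 0.2705 + 11.44 + 0.198 + 0.09113 = 12 kWh
Cost = 12 kWh × £0.186 = £2.23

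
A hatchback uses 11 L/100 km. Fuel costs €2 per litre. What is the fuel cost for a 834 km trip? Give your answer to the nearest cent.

€183.48

Fuel = 11 L/100 km × 834 km / 100 = 91.74 L
Cost = 91.74 L × €2/L = €183.48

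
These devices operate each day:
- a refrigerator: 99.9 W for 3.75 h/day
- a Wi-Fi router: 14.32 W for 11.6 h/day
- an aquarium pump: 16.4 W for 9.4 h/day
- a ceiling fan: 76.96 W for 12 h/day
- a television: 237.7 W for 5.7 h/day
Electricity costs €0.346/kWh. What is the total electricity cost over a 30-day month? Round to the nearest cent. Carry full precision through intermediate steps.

refrigerator: 99.9 W × 3.75 h × 30 d = 11,239 Wh = 11.24 kWh
Wi-Fi router: 14.32 W × 11.6 h × 30 d = 4,983 Wh = 4.983 kWh
aquarium pump: 16.4 W × 9.4 h × 30 d = 4,625 Wh = 4.625 kWh
ceiling fan: 76.96 W × 12 h × 30 d = 27,706 Wh = 27.71 kWh
television: 237.7 W × 5.7 h × 30 d = 40,647 Wh = 40.65 kWh
Total energy = 11.24 + 4.983 + 4.625 + 27.71 + 40.65 = 89.2 kWh
Cost = 89.2 kWh × €0.346 = €30.86

€30.86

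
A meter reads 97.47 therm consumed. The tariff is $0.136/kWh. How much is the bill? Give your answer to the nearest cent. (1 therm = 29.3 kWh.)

97.47 therm × (29.3 kWh/therm) = 2,856 kWh
Cost = 2,856 kWh × $0.136/kWh = $388.40

$388.40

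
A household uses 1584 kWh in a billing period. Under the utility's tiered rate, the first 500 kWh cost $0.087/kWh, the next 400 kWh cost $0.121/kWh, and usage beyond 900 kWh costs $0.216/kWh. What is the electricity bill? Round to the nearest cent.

First 500 kWh × $0.087 = $43.50
Next 400 kWh × $0.121 = $48.40
Remaining 684 kWh × $0.216 = $147.74
Total = $239.64

$239.64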